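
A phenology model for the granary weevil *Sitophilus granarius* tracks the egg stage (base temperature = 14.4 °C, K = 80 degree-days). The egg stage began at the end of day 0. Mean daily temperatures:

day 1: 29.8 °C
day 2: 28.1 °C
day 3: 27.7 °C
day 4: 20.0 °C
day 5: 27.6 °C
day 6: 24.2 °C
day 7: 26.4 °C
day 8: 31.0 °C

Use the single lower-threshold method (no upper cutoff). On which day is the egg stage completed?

Daily DD above 14.4 °C: 15.4, 13.7, 13.3, 5.6, 13.2, 9.8, 12.0, 16.6.
Cumulative: 15.4, 29.1, 42.4, 48.0, 61.2, 71.0, 83.0, 99.6.
The total first reaches 80 DD on day 7.

day 7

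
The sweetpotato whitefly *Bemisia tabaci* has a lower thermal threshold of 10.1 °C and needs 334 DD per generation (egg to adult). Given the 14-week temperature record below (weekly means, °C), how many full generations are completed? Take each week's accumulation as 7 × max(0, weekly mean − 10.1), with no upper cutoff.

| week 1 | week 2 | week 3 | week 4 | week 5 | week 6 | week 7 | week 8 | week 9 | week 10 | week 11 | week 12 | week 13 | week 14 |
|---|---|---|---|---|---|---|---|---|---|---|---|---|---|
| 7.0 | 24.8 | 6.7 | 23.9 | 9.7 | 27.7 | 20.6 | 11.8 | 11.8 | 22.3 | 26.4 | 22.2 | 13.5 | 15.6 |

Weekly DD (7 × max(0, T̄ − 10.1)): 0.0, 102.9, 0.0, 96.6, 0.0, 123.2, 73.5, 11.9, 11.9, 85.4, 114.1, 84.7, 23.8, 38.5.
Season total = 766.5 DD.
Complete generations = ⌊766.5 / 334⌋ = 2.

2 generations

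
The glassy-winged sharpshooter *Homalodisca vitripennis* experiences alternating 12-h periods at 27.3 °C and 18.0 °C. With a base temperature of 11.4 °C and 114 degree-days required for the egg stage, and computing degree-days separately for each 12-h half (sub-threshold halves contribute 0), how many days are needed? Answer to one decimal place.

10.1 days

Day half: max(0, 27.3 − 11.4) × 0.5 = 15.9 × 0.5 = 7.95 DD.
Night half: max(0, 18.0 − 11.4) × 0.5 = 6.6 × 0.5 = 3.30 DD.
Per 24 h: 11.25 DD/day.
Duration = 114 / 11.25 = 10.133 ≈ 10.1 days.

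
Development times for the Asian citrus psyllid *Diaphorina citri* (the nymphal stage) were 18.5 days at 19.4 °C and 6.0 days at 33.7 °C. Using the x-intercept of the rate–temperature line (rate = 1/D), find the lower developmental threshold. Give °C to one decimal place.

Linear rate model ⇒ the product D·(T − T_b) is constant across temperatures.
18.5·(19.4 − T_b) = 6.0·(33.7 − T_b)
T_b = (18.5·19.4 − 6.0·33.7) / (18.5 − 6.0) = 156.70 / 12.5 = 12.536 °C ≈ 12.5 °C.

12.5 °C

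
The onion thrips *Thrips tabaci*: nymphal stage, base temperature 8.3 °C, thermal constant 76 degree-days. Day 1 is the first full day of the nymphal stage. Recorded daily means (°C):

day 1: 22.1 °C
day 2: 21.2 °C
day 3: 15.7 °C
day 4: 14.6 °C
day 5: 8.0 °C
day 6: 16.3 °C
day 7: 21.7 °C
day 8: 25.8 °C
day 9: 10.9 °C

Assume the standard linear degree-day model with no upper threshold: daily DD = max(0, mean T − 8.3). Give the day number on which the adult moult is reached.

day 8

Daily DD above 8.3 °C: 13.8, 12.9, 7.4, 6.3, 0.0, 8.0, 13.4, 17.5, 2.6.
Cumulative: 13.8, 26.7, 34.1, 40.4, 40.4, 48.4, 61.8, 79.3, 81.9.
The total first reaches 76 DD on day 8.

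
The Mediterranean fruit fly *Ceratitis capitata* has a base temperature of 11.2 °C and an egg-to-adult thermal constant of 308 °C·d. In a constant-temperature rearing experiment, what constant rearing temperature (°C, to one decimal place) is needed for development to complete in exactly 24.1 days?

Required daily accumulation = 308 / 24.1 = 12.780 DD/day.
T = T_base + 12.780 = 11.2 + 12.780 = 23.980 ≈ 24.0 °C.

24.0 °C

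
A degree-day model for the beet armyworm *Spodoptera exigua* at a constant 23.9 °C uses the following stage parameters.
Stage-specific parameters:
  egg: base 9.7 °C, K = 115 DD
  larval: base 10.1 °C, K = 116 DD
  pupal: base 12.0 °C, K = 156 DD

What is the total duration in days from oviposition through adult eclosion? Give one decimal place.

egg: 115 / (23.9 − 9.7) = 115 / 14.2 = 8.099 d.
larval: 116 / (23.9 − 10.1) = 116 / 13.8 = 8.406 d.
pupal: 156 / (23.9 − 12.0) = 156 / 11.9 = 13.109 d.
Sum = 29.614 ≈ 29.6 days.

29.6 days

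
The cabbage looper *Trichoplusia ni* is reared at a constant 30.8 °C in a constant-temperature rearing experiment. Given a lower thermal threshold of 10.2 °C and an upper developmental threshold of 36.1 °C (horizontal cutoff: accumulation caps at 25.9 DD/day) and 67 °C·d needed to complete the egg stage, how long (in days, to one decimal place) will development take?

Daily accumulation = 30.8 − 10.2 = 20.6 DD/day.
Duration = 67 / 20.6 = 3.252 ≈ 3.3 days.

3.3 days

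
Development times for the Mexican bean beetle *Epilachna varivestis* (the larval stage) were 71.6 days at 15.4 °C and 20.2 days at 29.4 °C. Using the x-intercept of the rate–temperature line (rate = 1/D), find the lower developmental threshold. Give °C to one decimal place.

9.9 °C

Linear rate model ⇒ the product D·(T − T_b) is constant across temperatures.
71.6·(15.4 − T_b) = 20.2·(29.4 − T_b)
T_b = (71.6·15.4 − 20.2·29.4) / (71.6 − 20.2) = 508.76 / 51.4 = 9.898 °C ≈ 9.9 °C.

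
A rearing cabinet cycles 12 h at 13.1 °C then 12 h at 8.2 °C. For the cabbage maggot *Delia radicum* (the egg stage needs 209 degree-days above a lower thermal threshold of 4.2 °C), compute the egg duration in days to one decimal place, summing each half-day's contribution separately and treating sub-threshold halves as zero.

Day half: max(0, 13.1 − 4.2) × 0.5 = 8.9 × 0.5 = 4.45 DD.
Night half: max(0, 8.2 − 4.2) × 0.5 = 4.0 × 0.5 = 2.00 DD.
Per 24 h: 6.45 DD/day.
Duration = 209 / 6.45 = 32.403 ≈ 32.4 days.

32.4 days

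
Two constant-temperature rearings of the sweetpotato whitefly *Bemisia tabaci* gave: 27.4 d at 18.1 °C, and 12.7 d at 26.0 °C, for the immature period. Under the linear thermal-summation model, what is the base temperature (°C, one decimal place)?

Equal thermal constants: D₁(T₁ − T_b) = D₂(T₂ − T_b).
27.4·(18.1 − T_b) = 12.7·(26.0 − T_b)
T_b = (27.4·18.1 − 12.7·26.0) / (27.4 − 12.7) = 165.74 / 14.7 = 11.275 °C ≈ 11.3 °C.

11.3 °C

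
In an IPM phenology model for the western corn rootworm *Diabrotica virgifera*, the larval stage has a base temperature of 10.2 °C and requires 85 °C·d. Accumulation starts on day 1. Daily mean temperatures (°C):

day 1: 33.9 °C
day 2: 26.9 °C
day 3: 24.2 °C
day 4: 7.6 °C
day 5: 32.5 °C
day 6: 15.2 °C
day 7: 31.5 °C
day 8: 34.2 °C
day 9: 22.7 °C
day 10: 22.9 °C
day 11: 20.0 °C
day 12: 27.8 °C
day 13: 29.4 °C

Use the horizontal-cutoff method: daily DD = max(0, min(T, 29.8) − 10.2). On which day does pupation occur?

Daily DD above 10.2 °C (capped at 19.6): 19.6, 16.7, 14.0, 0.0, 19.6, 5.0, 19.6, 19.6, 12.5, 12.7, 9.8, 17.6, 19.2.
Cumulative: 19.6, 36.3, 50.3, 50.3, 69.9, 74.9, 94.5, 114.1, 126.6, 139.3, 149.1, 166.7, 185.9.
The total first reaches 85 DD on day 7.

day 7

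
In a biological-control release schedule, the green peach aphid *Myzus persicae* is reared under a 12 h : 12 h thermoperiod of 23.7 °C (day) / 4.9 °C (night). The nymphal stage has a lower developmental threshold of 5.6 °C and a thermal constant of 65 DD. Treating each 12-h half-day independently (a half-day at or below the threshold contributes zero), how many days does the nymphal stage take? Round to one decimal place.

7.2 days

Day half: max(0, 23.7 − 5.6) × 0.5 = 18.1 × 0.5 = 9.05 DD.
Night half: max(0, 4.9 − 5.6) × 0.5 = 0.0 × 0.5 = 0.00 DD.
Per 24 h: 9.05 DD/day.
Duration = 65 / 9.05 = 7.182 ≈ 7.2 days.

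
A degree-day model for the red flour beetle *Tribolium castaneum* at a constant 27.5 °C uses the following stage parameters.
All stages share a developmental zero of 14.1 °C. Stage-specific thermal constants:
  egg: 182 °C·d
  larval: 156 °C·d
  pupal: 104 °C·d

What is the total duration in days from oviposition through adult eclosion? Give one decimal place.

Daily accumulation at 27.5 °C = 27.5 − 14.1 = 13.4 DD/day.
Total K = 182 + 156 + 104 = 442 DD.
Total duration = 442 / 13.4 = 32.985 ≈ 33.0 days.

33.0 days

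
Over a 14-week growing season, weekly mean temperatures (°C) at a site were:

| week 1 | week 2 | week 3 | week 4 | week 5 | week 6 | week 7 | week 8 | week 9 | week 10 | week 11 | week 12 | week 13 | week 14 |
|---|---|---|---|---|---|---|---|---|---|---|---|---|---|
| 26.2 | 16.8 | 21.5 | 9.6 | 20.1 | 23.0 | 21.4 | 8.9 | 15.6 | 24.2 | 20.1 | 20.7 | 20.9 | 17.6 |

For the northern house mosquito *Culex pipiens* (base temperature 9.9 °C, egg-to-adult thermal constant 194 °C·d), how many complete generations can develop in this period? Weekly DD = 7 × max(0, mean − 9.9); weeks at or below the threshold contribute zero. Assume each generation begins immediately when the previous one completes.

4 generations

Weekly DD (7 × max(0, T̄ − 9.9)): 114.1, 48.3, 81.2, 0.0, 71.4, 91.7, 80.5, 0.0, 39.9, 100.1, 71.4, 75.6, 77.0, 53.9.
Season total = 905.1 DD.
Complete generations = ⌊905.1 / 194⌋ = 4.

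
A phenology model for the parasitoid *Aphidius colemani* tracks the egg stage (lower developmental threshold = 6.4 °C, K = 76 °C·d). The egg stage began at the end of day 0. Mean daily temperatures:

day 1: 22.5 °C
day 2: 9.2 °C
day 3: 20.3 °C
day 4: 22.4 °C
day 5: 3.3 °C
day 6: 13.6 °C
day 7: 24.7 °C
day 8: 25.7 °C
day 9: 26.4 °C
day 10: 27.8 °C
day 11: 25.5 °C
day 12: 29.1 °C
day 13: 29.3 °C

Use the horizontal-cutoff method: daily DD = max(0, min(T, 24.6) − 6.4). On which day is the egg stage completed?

day 8

Daily DD above 6.4 °C (capped at 18.2): 16.1, 2.8, 13.9, 16.0, 0.0, 7.2, 18.2, 18.2, 18.2, 18.2, 18.2, 18.2, 18.2.
Cumulative: 16.1, 18.9, 32.8, 48.8, 48.8, 56.0, 74.2, 92.4, 110.6, 128.8, 147.0, 165.2, 183.4.
The total first reaches 76 DD on day 8.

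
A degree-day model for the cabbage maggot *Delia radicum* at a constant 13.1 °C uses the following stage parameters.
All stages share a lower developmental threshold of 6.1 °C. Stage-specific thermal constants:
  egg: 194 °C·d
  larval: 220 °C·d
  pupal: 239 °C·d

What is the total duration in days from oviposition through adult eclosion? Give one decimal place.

93.3 days

Daily accumulation at 13.1 °C = 13.1 − 6.1 = 7.0 DD/day.
Total K = 194 + 220 + 239 = 653 DD.
Total duration = 653 / 7.0 = 93.286 ≈ 93.3 days.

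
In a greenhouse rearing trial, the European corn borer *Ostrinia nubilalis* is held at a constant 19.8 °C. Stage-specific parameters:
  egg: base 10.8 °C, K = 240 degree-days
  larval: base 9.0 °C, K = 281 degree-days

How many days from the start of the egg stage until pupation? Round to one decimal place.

egg: 240 / (19.8 − 10.8) = 240 / 9.0 = 26.667 d.
larval: 281 / (19.8 − 9.0) = 281 / 10.8 = 26.019 d.
Sum = 52.685 ≈ 52.7 days.

52.7 days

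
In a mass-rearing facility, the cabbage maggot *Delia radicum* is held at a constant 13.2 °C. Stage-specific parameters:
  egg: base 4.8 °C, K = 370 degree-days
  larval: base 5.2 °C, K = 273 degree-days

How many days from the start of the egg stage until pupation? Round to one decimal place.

egg: 370 / (13.2 − 4.8) = 370 / 8.4 = 44.048 d.
larval: 273 / (13.2 − 5.2) = 273 / 8.0 = 34.125 d.
Sum = 78.173 ≈ 78.2 days.

78.2 days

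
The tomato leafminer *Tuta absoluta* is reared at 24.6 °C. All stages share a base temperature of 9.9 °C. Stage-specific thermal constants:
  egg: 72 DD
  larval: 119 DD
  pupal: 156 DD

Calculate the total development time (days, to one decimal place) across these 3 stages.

23.6 days

Daily accumulation at 24.6 °C = 24.6 − 9.9 = 14.7 DD/day.
Total K = 72 + 119 + 156 = 347 DD.
Total duration = 347 / 14.7 = 23.605 ≈ 23.6 days.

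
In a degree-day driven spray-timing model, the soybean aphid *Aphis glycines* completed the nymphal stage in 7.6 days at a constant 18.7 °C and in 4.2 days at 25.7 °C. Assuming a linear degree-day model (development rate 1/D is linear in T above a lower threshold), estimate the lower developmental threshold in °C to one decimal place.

Equal thermal constants: D₁(T₁ − T_b) = D₂(T₂ − T_b).
7.6·(18.7 − T_b) = 4.2·(25.7 − T_b)
T_b = (7.6·18.7 − 4.2·25.7) / (7.6 − 4.2) = 34.18 / 3.4 = 10.053 °C ≈ 10.1 °C.

10.1 °C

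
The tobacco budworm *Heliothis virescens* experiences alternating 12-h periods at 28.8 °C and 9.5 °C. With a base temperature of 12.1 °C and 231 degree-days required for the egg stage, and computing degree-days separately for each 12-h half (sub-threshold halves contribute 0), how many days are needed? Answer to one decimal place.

Day half: max(0, 28.8 − 12.1) × 0.5 = 16.7 × 0.5 = 8.35 DD.
Night half: max(0, 9.5 − 12.1) × 0.5 = 0.0 × 0.5 = 0.00 DD.
Per 24 h: 8.35 DD/day.
Duration = 231 / 8.35 = 27.665 ≈ 27.7 days.

27.7 days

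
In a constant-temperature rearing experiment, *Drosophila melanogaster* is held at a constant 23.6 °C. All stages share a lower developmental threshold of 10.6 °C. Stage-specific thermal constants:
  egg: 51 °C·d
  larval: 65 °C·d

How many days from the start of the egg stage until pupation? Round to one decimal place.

Daily accumulation at 23.6 °C = 23.6 − 10.6 = 13.0 DD/day.
Total K = 51 + 65 = 116 DD.
Total duration = 116 / 13.0 = 8.923 ≈ 8.9 days.

8.9 days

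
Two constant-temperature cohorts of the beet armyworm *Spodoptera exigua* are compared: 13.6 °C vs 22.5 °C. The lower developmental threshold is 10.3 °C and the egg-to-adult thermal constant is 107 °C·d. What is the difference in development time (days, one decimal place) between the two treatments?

23.7 days

At 13.6 °C: 107 / (13.6 − 10.3) = 107 / 3.3 = 32.424 d.
At 22.5 °C: 107 / (22.5 − 10.3) = 107 / 12.2 = 8.770 d.
Difference = |32.424 − 8.770| = 23.654 ≈ 23.7 days.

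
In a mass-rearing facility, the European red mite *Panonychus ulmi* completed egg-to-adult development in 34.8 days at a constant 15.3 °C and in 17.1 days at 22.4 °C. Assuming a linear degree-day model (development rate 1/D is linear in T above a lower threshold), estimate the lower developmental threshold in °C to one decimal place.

8.4 °C

Linear rate model ⇒ the product D·(T − T_b) is constant across temperatures.
34.8·(15.3 − T_b) = 17.1·(22.4 − T_b)
T_b = (34.8·15.3 − 17.1·22.4) / (34.8 − 17.1) = 149.40 / 17.7 = 8.441 °C ≈ 8.4 °C.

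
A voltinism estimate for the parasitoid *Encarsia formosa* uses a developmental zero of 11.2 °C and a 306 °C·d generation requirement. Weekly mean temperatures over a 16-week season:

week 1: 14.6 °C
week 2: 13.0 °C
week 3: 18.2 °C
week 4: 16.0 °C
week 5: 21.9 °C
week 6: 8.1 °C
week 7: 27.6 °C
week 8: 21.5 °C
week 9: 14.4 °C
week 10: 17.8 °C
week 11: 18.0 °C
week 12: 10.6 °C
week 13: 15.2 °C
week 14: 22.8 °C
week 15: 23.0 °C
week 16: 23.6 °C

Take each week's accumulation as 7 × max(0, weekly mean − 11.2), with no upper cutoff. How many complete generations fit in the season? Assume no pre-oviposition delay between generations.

2 generations

Weekly DD (7 × max(0, T̄ − 11.2)): 23.8, 12.6, 49.0, 33.6, 74.9, 0.0, 114.8, 72.1, 22.4, 46.2, 47.6, 0.0, 28.0, 81.2, 82.6, 86.8.
Season total = 775.6 DD.
Complete generations = ⌊775.6 / 306⌋ = 2.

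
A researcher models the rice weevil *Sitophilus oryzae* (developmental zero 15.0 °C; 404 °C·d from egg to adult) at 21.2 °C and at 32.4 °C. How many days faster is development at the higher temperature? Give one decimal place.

41.9 days

At 21.2 °C: 404 / (21.2 − 15.0) = 404 / 6.2 = 65.161 d.
At 32.4 °C: 404 / (32.4 − 15.0) = 404 / 17.4 = 23.218 d.
Difference = |65.161 − 23.218| = 41.943 ≈ 41.9 days.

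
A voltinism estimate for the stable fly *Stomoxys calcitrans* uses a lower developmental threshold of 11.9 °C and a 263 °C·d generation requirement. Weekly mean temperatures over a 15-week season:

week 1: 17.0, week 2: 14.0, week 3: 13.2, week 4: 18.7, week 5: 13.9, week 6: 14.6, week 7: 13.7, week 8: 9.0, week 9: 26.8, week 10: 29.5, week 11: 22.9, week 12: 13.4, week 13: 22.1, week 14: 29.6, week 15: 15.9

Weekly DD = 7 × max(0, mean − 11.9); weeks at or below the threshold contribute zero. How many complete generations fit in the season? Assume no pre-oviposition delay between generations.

2 generations

Weekly DD (7 × max(0, T̄ − 11.9)): 35.7, 14.7, 9.1, 47.6, 14.0, 18.9, 12.6, 0.0, 104.3, 123.2, 77.0, 10.5, 71.4, 123.9, 28.0.
Season total = 690.9 DD.
Complete generations = ⌊690.9 / 263⌋ = 2.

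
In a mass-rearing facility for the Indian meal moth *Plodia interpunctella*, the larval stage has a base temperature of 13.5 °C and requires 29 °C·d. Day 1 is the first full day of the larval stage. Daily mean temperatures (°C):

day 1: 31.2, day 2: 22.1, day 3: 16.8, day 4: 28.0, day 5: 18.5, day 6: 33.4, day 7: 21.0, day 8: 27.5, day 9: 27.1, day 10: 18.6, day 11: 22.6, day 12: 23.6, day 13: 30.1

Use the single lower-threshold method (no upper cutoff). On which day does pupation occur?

Daily DD above 13.5 °C: 17.7, 8.6, 3.3, 14.5, 5.0, 19.9, 7.5, 14.0, 13.6, 5.1, 9.1, 10.1, 16.6.
Cumulative: 17.7, 26.3, 29.6, 44.1, 49.1, 69.0, 76.5, 90.5, 104.1, 109.2, 118.3, 128.4, 145.0.
The total first reaches 29 DD on day 3.

day 3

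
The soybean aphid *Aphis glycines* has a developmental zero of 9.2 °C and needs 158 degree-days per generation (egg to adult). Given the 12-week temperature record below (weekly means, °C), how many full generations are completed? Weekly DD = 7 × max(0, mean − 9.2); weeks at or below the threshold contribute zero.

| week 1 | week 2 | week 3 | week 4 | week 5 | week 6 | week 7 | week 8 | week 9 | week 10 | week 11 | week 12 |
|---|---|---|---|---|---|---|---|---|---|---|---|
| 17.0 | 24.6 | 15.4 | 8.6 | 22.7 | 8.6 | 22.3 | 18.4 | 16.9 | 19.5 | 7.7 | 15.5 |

3 generations

Weekly DD (7 × max(0, T̄ − 9.2)): 54.6, 107.8, 43.4, 0.0, 94.5, 0.0, 91.7, 64.4, 53.9, 72.1, 0.0, 44.1.
Season total = 626.5 DD.
Complete generations = ⌊626.5 / 158⌋ = 3.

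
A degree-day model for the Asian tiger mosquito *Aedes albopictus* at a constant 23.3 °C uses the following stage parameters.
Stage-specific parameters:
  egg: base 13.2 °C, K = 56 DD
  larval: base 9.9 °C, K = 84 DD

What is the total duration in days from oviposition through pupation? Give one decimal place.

11.8 days

egg: 56 / (23.3 − 13.2) = 56 / 10.1 = 5.545 d.
larval: 84 / (23.3 − 9.9) = 84 / 13.4 = 6.269 d.
Sum = 11.813 ≈ 11.8 days.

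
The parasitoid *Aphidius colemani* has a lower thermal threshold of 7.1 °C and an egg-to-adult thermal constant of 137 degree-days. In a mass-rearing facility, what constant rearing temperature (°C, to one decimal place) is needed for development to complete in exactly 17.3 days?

Required daily accumulation = 137 / 17.3 = 7.919 DD/day.
T = T_base + 7.919 = 7.1 + 7.919 = 15.019 ≈ 15.0 °C.

15.0 °C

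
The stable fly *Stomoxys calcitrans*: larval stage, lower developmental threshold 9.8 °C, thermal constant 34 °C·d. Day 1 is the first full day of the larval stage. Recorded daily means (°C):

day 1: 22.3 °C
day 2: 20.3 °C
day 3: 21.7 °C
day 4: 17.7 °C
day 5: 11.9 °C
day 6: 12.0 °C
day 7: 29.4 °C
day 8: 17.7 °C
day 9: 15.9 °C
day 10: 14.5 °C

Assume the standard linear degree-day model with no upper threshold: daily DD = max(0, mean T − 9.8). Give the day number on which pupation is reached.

Daily DD above 9.8 °C: 12.5, 10.5, 11.9, 7.9, 2.1, 2.2, 19.6, 7.9, 6.1, 4.7.
Cumulative: 12.5, 23.0, 34.9, 42.8, 44.9, 47.1, 66.7, 74.6, 80.7, 85.4.
The total first reaches 34 DD on day 3.

day 3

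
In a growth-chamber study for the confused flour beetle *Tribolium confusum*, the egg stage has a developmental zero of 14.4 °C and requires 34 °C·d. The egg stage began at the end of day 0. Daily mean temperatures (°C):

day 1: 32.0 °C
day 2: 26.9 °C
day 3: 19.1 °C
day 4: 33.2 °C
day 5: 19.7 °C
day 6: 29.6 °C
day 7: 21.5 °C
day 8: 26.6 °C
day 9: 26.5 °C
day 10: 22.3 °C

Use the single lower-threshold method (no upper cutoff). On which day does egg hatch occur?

day 3

Daily DD above 14.4 °C: 17.6, 12.5, 4.7, 18.8, 5.3, 15.2, 7.1, 12.2, 12.1, 7.9.
Cumulative: 17.6, 30.1, 34.8, 53.6, 58.9, 74.1, 81.2, 93.4, 105.5, 113.4.
The total first reaches 34 DD on day 3.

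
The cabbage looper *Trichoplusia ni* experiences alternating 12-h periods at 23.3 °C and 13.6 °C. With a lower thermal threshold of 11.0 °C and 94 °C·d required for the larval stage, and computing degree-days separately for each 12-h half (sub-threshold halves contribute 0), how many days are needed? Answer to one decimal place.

12.6 days

Day half: max(0, 23.3 − 11.0) × 0.5 = 12.3 × 0.5 = 6.15 DD.
Night half: max(0, 13.6 − 11.0) × 0.5 = 2.6 × 0.5 = 1.30 DD.
Per 24 h: 7.45 DD/day.
Duration = 94 / 7.45 = 12.617 ≈ 12.6 days.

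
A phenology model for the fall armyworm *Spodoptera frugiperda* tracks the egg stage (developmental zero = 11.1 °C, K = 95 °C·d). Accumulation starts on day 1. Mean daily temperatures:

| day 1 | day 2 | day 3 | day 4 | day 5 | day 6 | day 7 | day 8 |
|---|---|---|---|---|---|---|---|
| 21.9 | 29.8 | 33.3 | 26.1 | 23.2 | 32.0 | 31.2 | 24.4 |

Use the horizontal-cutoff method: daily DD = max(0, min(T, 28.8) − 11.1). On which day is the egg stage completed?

day 7

Daily DD above 11.1 °C (capped at 17.7): 10.8, 17.7, 17.7, 15.0, 12.1, 17.7, 17.7, 13.3.
Cumulative: 10.8, 28.5, 46.2, 61.2, 73.3, 91.0, 108.7, 122.0.
The total first reaches 95 DD on day 7.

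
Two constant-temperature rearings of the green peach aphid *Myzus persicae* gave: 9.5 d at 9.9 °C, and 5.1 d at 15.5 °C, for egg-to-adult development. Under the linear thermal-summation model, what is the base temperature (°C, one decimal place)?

3.4 °C

Linear rate model ⇒ the product D·(T − T_b) is constant across temperatures.
9.5·(9.9 − T_b) = 5.1·(15.5 − T_b)
T_b = (9.5·9.9 − 5.1·15.5) / (9.5 − 5.1) = 15.00 / 4.4 = 3.409 °C ≈ 3.4 °C.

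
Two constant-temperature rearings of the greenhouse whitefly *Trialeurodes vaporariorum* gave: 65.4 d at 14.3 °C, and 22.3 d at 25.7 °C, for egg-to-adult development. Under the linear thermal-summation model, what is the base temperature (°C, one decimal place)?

Linear rate model ⇒ the product D·(T − T_b) is constant across temperatures.
65.4·(14.3 − T_b) = 22.3·(25.7 − T_b)
T_b = (65.4·14.3 − 22.3·25.7) / (65.4 − 22.3) = 362.11 / 43.1 = 8.402 °C ≈ 8.4 °C.

8.4 °C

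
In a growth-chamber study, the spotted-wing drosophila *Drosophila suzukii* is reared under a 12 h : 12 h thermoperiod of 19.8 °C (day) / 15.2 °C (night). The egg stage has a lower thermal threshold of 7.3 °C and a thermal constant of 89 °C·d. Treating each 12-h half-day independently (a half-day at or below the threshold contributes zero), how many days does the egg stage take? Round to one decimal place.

Day half: max(0, 19.8 − 7.3) × 0.5 = 12.5 × 0.5 = 6.25 DD.
Night half: max(0, 15.2 − 7.3) × 0.5 = 7.9 × 0.5 = 3.95 DD.
Per 24 h: 10.20 DD/day.
Duration = 89 / 10.20 = 8.725 ≈ 8.7 days.

8.7 days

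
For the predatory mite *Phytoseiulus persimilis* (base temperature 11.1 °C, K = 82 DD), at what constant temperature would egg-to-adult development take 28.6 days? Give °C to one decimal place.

Required daily accumulation = 82 / 28.6 = 2.867 DD/day.
T = T_base + 2.867 = 11.1 + 2.867 = 13.967 ≈ 14.0 °C.

14.0 °C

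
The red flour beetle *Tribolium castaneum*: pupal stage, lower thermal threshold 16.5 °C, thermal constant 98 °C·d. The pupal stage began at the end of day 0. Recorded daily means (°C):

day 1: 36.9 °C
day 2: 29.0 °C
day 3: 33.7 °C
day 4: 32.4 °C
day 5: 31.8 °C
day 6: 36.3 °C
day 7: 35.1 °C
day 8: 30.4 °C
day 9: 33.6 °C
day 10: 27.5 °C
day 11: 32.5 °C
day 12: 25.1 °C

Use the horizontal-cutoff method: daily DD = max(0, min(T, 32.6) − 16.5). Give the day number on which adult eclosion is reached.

Daily DD above 16.5 °C (capped at 16.1): 16.1, 12.5, 16.1, 15.9, 15.3, 16.1, 16.1, 13.9, 16.1, 11.0, 16.0, 8.6.
Cumulative: 16.1, 28.6, 44.7, 60.6, 75.9, 92.0, 108.1, 122.0, 138.1, 149.1, 165.1, 173.7.
The total first reaches 98 DD on day 7.

day 7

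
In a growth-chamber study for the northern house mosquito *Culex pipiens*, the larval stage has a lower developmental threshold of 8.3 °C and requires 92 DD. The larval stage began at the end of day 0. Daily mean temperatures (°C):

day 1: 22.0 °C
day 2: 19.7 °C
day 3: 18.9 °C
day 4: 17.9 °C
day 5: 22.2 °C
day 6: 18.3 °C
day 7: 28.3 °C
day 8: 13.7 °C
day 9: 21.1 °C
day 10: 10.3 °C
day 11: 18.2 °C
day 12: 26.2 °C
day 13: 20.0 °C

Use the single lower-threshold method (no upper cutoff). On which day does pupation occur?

day 8

Daily DD above 8.3 °C: 13.7, 11.4, 10.6, 9.6, 13.9, 10.0, 20.0, 5.4, 12.8, 2.0, 9.9, 17.9, 11.7.
Cumulative: 13.7, 25.1, 35.7, 45.3, 59.2, 69.2, 89.2, 94.6, 107.4, 109.4, 119.3, 137.2, 148.9.
The total first reaches 92 DD on day 8.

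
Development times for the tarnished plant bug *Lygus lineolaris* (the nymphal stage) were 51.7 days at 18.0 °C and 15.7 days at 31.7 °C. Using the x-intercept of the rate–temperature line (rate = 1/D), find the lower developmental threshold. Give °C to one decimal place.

12.0 °C

Linear rate model ⇒ the product D·(T − T_b) is constant across temperatures.
51.7·(18.0 − T_b) = 15.7·(31.7 − T_b)
T_b = (51.7·18.0 − 15.7·31.7) / (51.7 − 15.7) = 432.91 / 36.0 = 12.025 °C ≈ 12.0 °C.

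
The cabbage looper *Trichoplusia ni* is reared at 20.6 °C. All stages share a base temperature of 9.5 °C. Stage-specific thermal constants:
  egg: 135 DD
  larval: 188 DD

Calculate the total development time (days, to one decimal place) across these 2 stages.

Daily accumulation at 20.6 °C = 20.6 − 9.5 = 11.1 DD/day.
Total K = 135 + 188 = 323 DD.
Total duration = 323 / 11.1 = 29.099 ≈ 29.1 days.

29.1 days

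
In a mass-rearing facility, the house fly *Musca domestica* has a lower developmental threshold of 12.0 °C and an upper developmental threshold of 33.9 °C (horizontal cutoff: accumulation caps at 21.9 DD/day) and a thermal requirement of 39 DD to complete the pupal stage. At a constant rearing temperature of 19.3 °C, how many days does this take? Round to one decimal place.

5.3 days

Daily accumulation = 19.3 − 12.0 = 7.3 DD/day.
Duration = 39 / 7.3 = 5.342 ≈ 5.3 days.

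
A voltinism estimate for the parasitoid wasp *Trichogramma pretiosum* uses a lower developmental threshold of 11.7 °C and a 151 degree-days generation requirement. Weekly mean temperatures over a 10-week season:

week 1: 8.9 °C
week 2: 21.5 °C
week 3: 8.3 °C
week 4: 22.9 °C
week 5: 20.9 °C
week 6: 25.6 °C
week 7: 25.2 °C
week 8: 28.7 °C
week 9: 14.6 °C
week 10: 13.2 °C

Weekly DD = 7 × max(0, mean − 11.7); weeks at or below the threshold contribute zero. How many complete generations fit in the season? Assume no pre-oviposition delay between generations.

Weekly DD (7 × max(0, T̄ − 11.7)): 0.0, 68.6, 0.0, 78.4, 64.4, 97.3, 94.5, 119.0, 20.3, 10.5.
Season total = 553.0 DD.
Complete generations = ⌊553.0 / 151⌋ = 3.

3 generations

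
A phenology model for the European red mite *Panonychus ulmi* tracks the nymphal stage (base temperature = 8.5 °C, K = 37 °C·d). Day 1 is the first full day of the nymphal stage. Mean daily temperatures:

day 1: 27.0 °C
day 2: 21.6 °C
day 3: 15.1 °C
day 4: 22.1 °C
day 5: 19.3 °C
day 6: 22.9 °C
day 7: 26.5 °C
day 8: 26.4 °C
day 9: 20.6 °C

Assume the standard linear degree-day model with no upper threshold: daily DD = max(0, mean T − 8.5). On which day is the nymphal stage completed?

day 3

Daily DD above 8.5 °C: 18.5, 13.1, 6.6, 13.6, 10.8, 14.4, 18.0, 17.9, 12.1.
Cumulative: 18.5, 31.6, 38.2, 51.8, 62.6, 77.0, 95.0, 112.9, 125.0.
The total first reaches 37 DD on day 3.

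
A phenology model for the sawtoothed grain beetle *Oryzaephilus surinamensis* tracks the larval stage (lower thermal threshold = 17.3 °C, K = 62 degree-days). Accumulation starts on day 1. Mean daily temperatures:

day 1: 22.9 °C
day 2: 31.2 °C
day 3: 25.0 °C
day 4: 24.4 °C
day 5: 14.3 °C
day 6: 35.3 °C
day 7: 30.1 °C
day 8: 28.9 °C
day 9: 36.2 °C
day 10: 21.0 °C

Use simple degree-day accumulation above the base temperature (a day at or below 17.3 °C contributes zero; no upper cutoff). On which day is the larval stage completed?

Daily DD above 17.3 °C: 5.6, 13.9, 7.7, 7.1, 0.0, 18.0, 12.8, 11.6, 18.9, 3.7.
Cumulative: 5.6, 19.5, 27.2, 34.3, 34.3, 52.3, 65.1, 76.7, 95.6, 99.3.
The total first reaches 62 DD on day 7.

day 7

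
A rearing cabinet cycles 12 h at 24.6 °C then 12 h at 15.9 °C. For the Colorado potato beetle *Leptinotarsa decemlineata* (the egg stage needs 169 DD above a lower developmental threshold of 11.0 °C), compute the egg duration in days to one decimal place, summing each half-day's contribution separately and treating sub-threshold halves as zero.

18.3 days

Day half: max(0, 24.6 − 11.0) × 0.5 = 13.6 × 0.5 = 6.80 DD.
Night half: max(0, 15.9 − 11.0) × 0.5 = 4.9 × 0.5 = 2.45 DD.
Per 24 h: 9.25 DD/day.
Duration = 169 / 9.25 = 18.270 ≈ 18.3 days.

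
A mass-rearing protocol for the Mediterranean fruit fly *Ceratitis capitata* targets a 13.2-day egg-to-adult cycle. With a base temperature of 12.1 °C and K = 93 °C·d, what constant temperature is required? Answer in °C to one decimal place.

Required daily accumulation = 93 / 13.2 = 7.045 DD/day.
T = T_base + 7.045 = 12.1 + 7.045 = 19.145 ≈ 19.1 °C.

19.1 °C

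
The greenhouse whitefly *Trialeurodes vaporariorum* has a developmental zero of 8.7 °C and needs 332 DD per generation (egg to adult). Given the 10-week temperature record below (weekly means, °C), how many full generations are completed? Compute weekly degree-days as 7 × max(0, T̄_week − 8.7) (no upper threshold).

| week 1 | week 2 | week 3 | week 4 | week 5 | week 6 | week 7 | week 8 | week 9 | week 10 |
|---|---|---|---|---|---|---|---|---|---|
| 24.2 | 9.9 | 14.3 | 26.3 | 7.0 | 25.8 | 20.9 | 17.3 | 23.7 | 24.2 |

Weekly DD (7 × max(0, T̄ − 8.7)): 108.5, 8.4, 39.2, 123.2, 0.0, 119.7, 85.4, 60.2, 105.0, 108.5.
Season total = 758.1 DD.
Complete generations = ⌊758.1 / 332⌋ = 2.

2 generations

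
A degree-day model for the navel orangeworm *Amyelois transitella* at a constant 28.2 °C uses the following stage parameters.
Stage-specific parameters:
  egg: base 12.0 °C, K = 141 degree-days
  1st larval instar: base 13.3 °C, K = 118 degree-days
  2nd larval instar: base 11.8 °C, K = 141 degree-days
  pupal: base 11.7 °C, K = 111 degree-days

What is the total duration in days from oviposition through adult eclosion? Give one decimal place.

31.9 days

egg: 141 / (28.2 − 12.0) = 141 / 16.2 = 8.704 d.
1st larval instar: 118 / (28.2 − 13.3) = 118 / 14.9 = 7.919 d.
2nd larval instar: 141 / (28.2 − 11.8) = 141 / 16.4 = 8.598 d.
pupal: 111 / (28.2 − 11.7) = 111 / 16.5 = 6.727 d.
Sum = 31.948 ≈ 31.9 days.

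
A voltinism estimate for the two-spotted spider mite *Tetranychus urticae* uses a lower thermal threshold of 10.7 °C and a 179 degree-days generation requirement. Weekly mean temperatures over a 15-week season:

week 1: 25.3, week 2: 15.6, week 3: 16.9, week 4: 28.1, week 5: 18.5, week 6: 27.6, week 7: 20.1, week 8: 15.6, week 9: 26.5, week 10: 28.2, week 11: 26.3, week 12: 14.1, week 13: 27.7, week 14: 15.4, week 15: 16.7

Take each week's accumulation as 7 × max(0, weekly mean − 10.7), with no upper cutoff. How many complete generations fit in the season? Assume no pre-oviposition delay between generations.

Weekly DD (7 × max(0, T̄ − 10.7)): 102.2, 34.3, 43.4, 121.8, 54.6, 118.3, 65.8, 34.3, 110.6, 122.5, 109.2, 23.8, 119.0, 32.9, 42.0.
Season total = 1134.7 DD.
Complete generations = ⌊1134.7 / 179⌋ = 6.

6 generations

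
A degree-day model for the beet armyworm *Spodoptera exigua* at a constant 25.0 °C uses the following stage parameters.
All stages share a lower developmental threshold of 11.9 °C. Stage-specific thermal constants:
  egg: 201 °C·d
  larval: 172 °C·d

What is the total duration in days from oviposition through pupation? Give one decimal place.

Daily accumulation at 25.0 °C = 25.0 − 11.9 = 13.1 DD/day.
Total K = 201 + 172 = 373 DD.
Total duration = 373 / 13.1 = 28.473 ≈ 28.5 days.

28.5 days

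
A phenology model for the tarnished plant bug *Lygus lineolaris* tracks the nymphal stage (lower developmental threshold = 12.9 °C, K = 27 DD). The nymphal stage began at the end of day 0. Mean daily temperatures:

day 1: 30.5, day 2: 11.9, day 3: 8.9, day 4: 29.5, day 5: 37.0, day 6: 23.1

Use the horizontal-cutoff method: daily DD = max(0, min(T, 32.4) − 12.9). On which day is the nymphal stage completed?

Daily DD above 12.9 °C (capped at 19.5): 17.6, 0.0, 0.0, 16.6, 19.5, 10.2.
Cumulative: 17.6, 17.6, 17.6, 34.2, 53.7, 63.9.
The total first reaches 27 DD on day 4.

day 4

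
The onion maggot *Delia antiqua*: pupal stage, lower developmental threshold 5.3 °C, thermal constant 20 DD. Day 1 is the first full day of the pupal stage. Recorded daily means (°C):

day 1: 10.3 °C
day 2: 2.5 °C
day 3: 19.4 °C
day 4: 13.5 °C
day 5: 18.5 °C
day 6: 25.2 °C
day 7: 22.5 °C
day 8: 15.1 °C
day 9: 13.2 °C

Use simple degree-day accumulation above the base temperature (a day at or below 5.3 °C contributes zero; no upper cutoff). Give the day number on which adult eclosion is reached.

Daily DD above 5.3 °C: 5.0, 0.0, 14.1, 8.2, 13.2, 19.9, 17.2, 9.8, 7.9.
Cumulative: 5.0, 5.0, 19.1, 27.3, 40.5, 60.4, 77.6, 87.4, 95.3.
The total first reaches 20 DD on day 4.

day 4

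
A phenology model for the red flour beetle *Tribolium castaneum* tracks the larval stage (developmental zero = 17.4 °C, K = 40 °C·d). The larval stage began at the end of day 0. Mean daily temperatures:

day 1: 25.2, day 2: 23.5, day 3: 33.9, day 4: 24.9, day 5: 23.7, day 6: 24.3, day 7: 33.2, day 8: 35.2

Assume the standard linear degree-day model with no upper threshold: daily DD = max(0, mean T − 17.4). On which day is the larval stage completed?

Daily DD above 17.4 °C: 7.8, 6.1, 16.5, 7.5, 6.3, 6.9, 15.8, 17.8.
Cumulative: 7.8, 13.9, 30.4, 37.9, 44.2, 51.1, 66.9, 84.7.
The total first reaches 40 DD on day 5.

day 5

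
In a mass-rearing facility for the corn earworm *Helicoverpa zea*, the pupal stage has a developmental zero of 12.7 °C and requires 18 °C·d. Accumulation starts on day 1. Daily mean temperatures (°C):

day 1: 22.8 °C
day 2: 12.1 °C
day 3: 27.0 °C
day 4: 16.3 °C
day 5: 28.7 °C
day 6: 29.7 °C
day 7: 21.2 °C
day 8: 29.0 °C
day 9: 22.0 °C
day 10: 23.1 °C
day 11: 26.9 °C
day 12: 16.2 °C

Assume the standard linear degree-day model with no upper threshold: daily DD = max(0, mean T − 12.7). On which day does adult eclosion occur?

Daily DD above 12.7 °C: 10.1, 0.0, 14.3, 3.6, 16.0, 17.0, 8.5, 16.3, 9.3, 10.4, 14.2, 3.5.
Cumulative: 10.1, 10.1, 24.4, 28.0, 44.0, 61.0, 69.5, 85.8, 95.1, 105.5, 119.7, 123.2.
The total first reaches 18 DD on day 3.

day 3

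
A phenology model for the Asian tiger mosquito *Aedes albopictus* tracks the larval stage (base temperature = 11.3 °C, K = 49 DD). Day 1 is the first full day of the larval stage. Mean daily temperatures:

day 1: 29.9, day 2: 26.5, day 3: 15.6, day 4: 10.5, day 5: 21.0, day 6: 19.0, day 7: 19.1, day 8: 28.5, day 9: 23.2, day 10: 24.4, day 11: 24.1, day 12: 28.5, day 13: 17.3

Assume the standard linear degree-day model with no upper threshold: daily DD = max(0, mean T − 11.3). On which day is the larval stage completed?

Daily DD above 11.3 °C: 18.6, 15.2, 4.3, 0.0, 9.7, 7.7, 7.8, 17.2, 11.9, 13.1, 12.8, 17.2, 6.0.
Cumulative: 18.6, 33.8, 38.1, 38.1, 47.8, 55.5, 63.3, 80.5, 92.4, 105.5, 118.3, 135.5, 141.5.
The total first reaches 49 DD on day 6.

day 6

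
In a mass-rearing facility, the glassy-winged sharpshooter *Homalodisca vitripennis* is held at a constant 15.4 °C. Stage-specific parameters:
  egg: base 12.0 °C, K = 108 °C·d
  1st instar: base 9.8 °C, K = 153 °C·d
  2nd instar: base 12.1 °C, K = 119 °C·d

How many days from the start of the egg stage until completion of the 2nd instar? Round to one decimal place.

95.1 days

egg: 108 / (15.4 − 12.0) = 108 / 3.4 = 31.765 d.
1st instar: 153 / (15.4 − 9.8) = 153 / 5.6 = 27.321 d.
2nd instar: 119 / (15.4 − 12.1) = 119 / 3.3 = 36.061 d.
Sum = 95.147 ≈ 95.1 days.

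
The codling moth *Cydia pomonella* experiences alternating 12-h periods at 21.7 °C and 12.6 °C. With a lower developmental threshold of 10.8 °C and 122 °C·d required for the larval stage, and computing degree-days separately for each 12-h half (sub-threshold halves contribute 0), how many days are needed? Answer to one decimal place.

Day half: max(0, 21.7 − 10.8) × 0.5 = 10.9 × 0.5 = 5.45 DD.
Night half: max(0, 12.6 − 10.8) × 0.5 = 1.8 × 0.5 = 0.90 DD.
Per 24 h: 6.35 DD/day.
Duration = 122 / 6.35 = 19.213 ≈ 19.2 days.

19.2 days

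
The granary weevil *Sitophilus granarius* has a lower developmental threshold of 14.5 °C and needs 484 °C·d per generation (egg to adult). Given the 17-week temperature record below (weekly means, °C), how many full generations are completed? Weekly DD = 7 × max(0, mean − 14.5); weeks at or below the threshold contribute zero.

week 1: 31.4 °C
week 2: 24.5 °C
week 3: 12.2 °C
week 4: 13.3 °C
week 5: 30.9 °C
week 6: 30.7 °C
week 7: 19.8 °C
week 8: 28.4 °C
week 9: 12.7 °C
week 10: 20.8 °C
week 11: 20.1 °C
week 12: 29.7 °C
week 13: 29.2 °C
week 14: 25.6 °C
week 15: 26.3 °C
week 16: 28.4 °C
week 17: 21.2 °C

2 generations

Weekly DD (7 × max(0, T̄ − 14.5)): 118.3, 70.0, 0.0, 0.0, 114.8, 113.4, 37.1, 97.3, 0.0, 44.1, 39.2, 106.4, 102.9, 77.7, 82.6, 97.3, 46.9.
Season total = 1148.0 DD.
Complete generations = ⌊1148.0 / 484⌋ = 2.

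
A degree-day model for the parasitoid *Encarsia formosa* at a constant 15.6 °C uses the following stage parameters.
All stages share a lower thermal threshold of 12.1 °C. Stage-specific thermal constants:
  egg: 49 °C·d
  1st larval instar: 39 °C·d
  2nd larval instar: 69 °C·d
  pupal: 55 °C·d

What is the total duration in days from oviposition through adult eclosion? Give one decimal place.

Daily accumulation at 15.6 °C = 15.6 − 12.1 = 3.5 DD/day.
Total K = 49 + 39 + 69 + 55 = 212 DD.
Total duration = 212 / 3.5 = 60.571 ≈ 60.6 days.

60.6 days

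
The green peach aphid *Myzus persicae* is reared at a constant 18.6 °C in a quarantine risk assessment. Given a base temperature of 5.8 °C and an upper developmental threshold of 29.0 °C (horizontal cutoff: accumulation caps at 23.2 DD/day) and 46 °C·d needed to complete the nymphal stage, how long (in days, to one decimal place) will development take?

Daily accumulation = 18.6 − 5.8 = 12.8 DD/day.
Duration = 46 / 12.8 = 3.594 ≈ 3.6 days.

3.6 days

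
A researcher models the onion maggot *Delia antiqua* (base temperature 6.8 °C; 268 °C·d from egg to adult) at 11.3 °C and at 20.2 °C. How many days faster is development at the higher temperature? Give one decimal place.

39.6 days

At 11.3 °C: 268 / (11.3 − 6.8) = 268 / 4.5 = 59.556 d.
At 20.2 °C: 268 / (20.2 − 6.8) = 268 / 13.4 = 20.000 d.
Difference = |59.556 − 20.000| = 39.556 ≈ 39.6 days.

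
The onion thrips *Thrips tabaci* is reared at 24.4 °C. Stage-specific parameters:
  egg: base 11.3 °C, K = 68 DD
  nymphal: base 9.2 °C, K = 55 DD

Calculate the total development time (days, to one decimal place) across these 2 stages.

8.8 days

egg: 68 / (24.4 − 11.3) = 68 / 13.1 = 5.191 d.
nymphal: 55 / (24.4 − 9.2) = 55 / 15.2 = 3.618 d.
Sum = 8.809 ≈ 8.8 days.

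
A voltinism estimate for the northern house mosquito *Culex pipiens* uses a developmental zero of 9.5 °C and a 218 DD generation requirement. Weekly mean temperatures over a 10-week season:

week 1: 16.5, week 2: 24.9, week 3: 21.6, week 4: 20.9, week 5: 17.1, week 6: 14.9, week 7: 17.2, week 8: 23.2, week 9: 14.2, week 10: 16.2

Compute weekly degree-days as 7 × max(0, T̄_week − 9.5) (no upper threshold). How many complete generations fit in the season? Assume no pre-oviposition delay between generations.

Weekly DD (7 × max(0, T̄ − 9.5)): 49.0, 107.8, 84.7, 79.8, 53.2, 37.8, 53.9, 95.9, 32.9, 46.9.
Season total = 641.9 DD.
Complete generations = ⌊641.9 / 218⌋ = 2.

2 generations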